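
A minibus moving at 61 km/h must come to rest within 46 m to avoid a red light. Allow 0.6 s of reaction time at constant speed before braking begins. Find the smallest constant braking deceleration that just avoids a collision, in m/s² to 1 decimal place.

Required deceleration ≈ 4.0 m/s²

61 km/h ÷ 3.6 = 16.9444 m/s.
Distance covered during reaction = 16.9444 × 0.6 = 10.167 m.
Distance available for braking: 46 − 10.167 = 35.833 m.
v² = 2a·d ⇒ a = v²/(2d) = 16.9444² / (2 × 35.833) = 287.113 / 71.666 = 4.0063 m/s².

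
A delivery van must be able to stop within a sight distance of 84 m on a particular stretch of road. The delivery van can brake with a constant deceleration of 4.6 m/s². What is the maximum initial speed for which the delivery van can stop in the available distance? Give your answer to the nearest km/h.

Maximum speed ≈ 100 km/h

v²/(2a) = d ⇒ v = √(2 × 4.600 × 84) = √772.80 = 27.7993 m/s.
27.7993 m/s × 3.6 = 100.077 km/h.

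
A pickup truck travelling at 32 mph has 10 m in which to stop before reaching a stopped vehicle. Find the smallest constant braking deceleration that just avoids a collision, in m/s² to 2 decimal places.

32 mph × 0.44704 = 14.3053 m/s.
v² = 2a·d ⇒ a = v²/(2d) = 14.3053² / (2 × 10.000) = 204.642 / 20.000 = 10.2321 m/s².

Required deceleration ≈ 10.23 m/s²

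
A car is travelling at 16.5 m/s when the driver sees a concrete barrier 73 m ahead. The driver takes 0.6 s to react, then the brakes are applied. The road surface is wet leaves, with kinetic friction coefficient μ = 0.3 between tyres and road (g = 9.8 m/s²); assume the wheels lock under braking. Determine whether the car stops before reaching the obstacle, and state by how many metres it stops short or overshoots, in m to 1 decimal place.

Yes — it stops 16.8 m short of the obstacle

a = μg = 0.3 × 9.8 = 2.940 m/s².
Reaction distance = 16.5000 × 0.6 = 9.900 m.
Braking distance = v²/(2a) = 272.250 / 5.880 = 46.301 m.
Total stopping distance = 9.900 + 46.301 = 56.201 m, vs 73 m available — it stops with 73 − 56.201 = 16.799 m to spare.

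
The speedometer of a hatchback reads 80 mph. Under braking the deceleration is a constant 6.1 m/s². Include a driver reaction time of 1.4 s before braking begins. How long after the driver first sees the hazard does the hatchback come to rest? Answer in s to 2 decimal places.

Total time ≈ 7.26 s

80 mph × 0.44704 = 35.7632 m/s.
Braking time = v/a = 35.7632 / 6.100 = 5.863 s.
Total = 1.4 + 5.863 = 7.263 s.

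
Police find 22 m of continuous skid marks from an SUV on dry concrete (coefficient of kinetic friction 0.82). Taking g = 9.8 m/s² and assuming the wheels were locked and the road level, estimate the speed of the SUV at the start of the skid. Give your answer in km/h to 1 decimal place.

Deceleration a = μg = 0.82 × 9.8 = 8.036 m/s².
v = √(2a·d) = √(2 × 8.036 × 22) = √353.584 = 18.8038 m/s.
= 18.8038 × 3.6 = 67.694 km/h.

Initial speed ≈ 67.7 km/h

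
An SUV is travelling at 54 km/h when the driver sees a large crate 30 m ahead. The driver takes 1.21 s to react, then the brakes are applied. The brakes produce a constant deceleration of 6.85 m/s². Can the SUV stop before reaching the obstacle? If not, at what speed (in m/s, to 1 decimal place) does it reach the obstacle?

No — it strikes the obstacle at 7.9 m/s

54 km/h ÷ 3.6 = 15.0000 m/s.
Reaction distance = 15.0000 × 1.21 = 18.150 m.
Braking distance needed to stop: v²/(2a) = 225.000 / 13.700 = 16.423 m, so total needed = 18.150 + 16.423 = 34.573 m > 30 m — it cannot stop.
Distance remaining when braking begins: 30 − 18.150 = 11.850 m.
v² = v₀² − 2a·d = 225.000 − 2 × 6.850 × 11.850 = 62.655 m²/s².
v = √62.655 = 7.915 m/s.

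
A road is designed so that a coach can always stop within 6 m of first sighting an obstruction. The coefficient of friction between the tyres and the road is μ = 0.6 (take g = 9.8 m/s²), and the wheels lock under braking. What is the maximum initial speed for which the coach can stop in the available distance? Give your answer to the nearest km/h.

a = μg = 0.6 × 9.8 = 5.880 m/s².
v²/(2a) = d ⇒ v = √(2 × 5.880 × 6) = √70.56 = 8.4000 m/s.
8.4000 m/s × 3.6 = 30.240 km/h.

Maximum speed ≈ 30 km/h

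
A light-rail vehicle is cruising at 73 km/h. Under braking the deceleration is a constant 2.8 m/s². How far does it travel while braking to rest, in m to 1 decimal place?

Braking distance ≈ 73.4 m

73 km/h ÷ 3.6 = 20.2778 m/s.
Braking distance = v²/(2a) = 20.2778² / (2 × 2.800) = 411.189 / 5.600 = 73.427 m.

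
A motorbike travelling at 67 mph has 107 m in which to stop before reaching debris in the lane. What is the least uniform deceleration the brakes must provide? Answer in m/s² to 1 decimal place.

67 mph × 0.44704 = 29.9517 m/s.
v² = 2a·d ⇒ a = v²/(2d) = 29.9517² / (2 × 107.000) = 897.104 / 214.000 = 4.1921 m/s².

Required deceleration ≈ 4.2 m/s²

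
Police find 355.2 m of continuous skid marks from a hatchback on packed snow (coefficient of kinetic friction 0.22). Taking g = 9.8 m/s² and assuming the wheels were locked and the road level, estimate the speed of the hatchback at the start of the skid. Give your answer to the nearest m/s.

Initial speed ≈ 39 m/s

Deceleration a = μg = 0.22 × 9.8 = 2.156 m/s².
v = √(2a·d) = √(2 × 2.156 × 355.2) = √1531.622 = 39.1359 m/s.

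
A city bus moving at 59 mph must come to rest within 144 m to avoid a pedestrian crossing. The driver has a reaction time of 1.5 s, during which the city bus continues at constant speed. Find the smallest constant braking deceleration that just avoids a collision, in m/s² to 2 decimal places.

Required deceleration ≈ 3.33 m/s²

59 mph × 0.44704 = 26.3754 m/s.
Distance covered during reaction = 26.3754 × 1.5 = 39.563 m.
Distance available for braking: 144 − 39.563 = 104.437 m.
v² = 2a·d ⇒ a = v²/(2d) = 26.3754² / (2 × 104.437) = 695.662 / 208.874 = 3.3305 m/s².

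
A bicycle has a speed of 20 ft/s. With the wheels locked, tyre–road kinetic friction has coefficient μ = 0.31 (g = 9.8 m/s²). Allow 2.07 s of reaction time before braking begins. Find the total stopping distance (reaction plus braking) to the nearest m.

20 ft/s × 0.3048 = 6.0960 m/s.
a = μg = 0.31 × 9.8 = 3.038 m/s².
Reaction distance = v·t_r = 6.0960 × 2.07 = 12.619 m.
Braking distance = v²/(2a) = 6.0960² / (2 × 3.038) = 37.161 / 6.076 = 6.116 m.
Total = 12.619 + 6.116 = 18.735 m.

Total stopping distance ≈ 19 m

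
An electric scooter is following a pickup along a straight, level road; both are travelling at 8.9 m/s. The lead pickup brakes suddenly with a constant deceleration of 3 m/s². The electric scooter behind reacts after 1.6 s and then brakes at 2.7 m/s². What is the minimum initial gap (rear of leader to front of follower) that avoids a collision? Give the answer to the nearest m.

Leader travels v²/(2a_L) = 79.210 / 6.000 = 13.202 m before stopping.
Follower covers v·t_r = 8.9000 × 1.6 = 14.240 m while reacting, then v²/(2a_F) = 79.210 / 5.400 = 14.669 m while braking, for a total of 14.240 + 14.669 = 28.909 m.
Since a_F ≤ a_L and the follower starts braking later, the follower is never slower than the leader, so the closest approach is when both have stopped.
Minimum gap = 28.909 − 13.202 = 15.707 m.

Minimum gap ≈ 16 m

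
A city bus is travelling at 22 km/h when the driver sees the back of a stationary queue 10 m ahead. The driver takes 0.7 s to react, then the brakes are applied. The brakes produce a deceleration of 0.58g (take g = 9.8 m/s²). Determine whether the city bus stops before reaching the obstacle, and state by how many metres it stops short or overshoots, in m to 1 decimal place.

Yes — it stops 2.4 m short of the obstacle

22 km/h ÷ 3.6 = 6.1111 m/s.
a = 0.58 × 9.8 = 5.684 m/s².
Reaction distance = 6.1111 × 0.7 = 4.278 m.
Braking distance = v²/(2a) = 37.346 / 11.368 = 3.285 m.
Total stopping distance = 4.278 + 3.285 = 7.563 m, vs 10 m available — it stops with 10 − 7.563 = 2.437 m to spare.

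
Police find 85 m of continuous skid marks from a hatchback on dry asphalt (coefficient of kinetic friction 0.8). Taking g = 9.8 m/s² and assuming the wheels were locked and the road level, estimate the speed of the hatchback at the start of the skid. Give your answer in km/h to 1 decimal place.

Initial speed ≈ 131.4 km/h

Deceleration a = μg = 0.8 × 9.8 = 7.840 m/s².
v = √(2a·d) = √(2 × 7.840 × 85) = √1332.800 = 36.5075 m/s.
= 36.5075 × 3.6 = 131.427 km/h.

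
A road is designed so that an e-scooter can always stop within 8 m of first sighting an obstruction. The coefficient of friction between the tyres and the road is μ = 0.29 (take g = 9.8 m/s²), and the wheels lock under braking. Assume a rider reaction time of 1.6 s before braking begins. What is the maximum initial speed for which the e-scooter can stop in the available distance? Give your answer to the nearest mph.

a = μg = 0.29 × 9.8 = 2.842 m/s².
Stopping distance: v·t_r + v²/(2a) = 8 with t_r = 1.6 s and a = 2.842 m/s².
So v² + 9.094 v − 45.47 = 0.
Positive root: v = −a·t_r + √((a·t_r)² + 2a·d) = −4.547 + √(20.675 + 45.47) = 3.5860 m/s.
3.5860 m/s ÷ 0.44704 = 8.022 mph.

Maximum speed ≈ 8 mph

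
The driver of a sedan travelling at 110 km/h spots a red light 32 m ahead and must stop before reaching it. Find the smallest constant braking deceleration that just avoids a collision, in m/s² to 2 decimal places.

110 km/h ÷ 3.6 = 30.5556 m/s.
v² = 2a·d ⇒ a = v²/(2d) = 30.5556² / (2 × 32.000) = 933.645 / 64.000 = 14.5882 m/s².

Required deceleration ≈ 14.59 m/s²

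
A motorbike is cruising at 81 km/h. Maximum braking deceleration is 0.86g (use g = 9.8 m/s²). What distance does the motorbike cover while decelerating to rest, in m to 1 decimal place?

Braking distance ≈ 30.0 m

81 km/h ÷ 3.6 = 22.5000 m/s.
a = 0.86 × 9.8 = 8.428 m/s².
Braking distance = v²/(2a) = 22.5000² / (2 × 8.428) = 506.250 / 16.856 = 30.034 m.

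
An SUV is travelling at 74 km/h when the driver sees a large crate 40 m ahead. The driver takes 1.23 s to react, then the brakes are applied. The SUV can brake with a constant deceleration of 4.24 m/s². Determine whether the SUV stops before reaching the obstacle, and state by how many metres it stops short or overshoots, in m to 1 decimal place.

No — it overshoots by 35.1 m

74 km/h ÷ 3.6 = 20.5556 m/s.
Reaction distance = 20.5556 × 1.23 = 25.283 m.
Braking distance = v²/(2a) = 422.533 / 8.480 = 49.827 m.
Total stopping distance = 25.283 + 49.827 = 75.110 m, vs 40 m available — it cannot stop in time and overshoots by 75.110 − 40 = 35.110 m.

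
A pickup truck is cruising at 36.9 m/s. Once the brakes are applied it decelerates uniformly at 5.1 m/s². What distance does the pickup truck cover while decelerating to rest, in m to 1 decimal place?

Braking distance = v²/(2a) = 36.9000² / (2 × 5.100) = 1361.610 / 10.200 = 133.491 m.

Braking distance ≈ 133.5 m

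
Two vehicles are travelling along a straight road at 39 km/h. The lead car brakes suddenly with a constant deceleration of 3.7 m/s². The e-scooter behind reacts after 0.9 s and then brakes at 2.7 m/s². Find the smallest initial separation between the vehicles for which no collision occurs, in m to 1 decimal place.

39 km/h ÷ 3.6 = 10.8333 m/s.
Leader travels v²/(2a_L) = 117.360 / 7.400 = 15.859 m before stopping.
Follower covers v·t_r = 10.8333 × 0.9 = 9.750 m while reacting, then v²/(2a_F) = 117.360 / 5.400 = 21.733 m while braking, for a total of 9.750 + 21.733 = 31.483 m.
Since a_F ≤ a_L and the follower starts braking later, the follower is never slower than the leader, so the closest approach is when both have stopped.
Minimum gap = 31.483 − 15.859 = 15.624 m.

Minimum gap ≈ 15.6 m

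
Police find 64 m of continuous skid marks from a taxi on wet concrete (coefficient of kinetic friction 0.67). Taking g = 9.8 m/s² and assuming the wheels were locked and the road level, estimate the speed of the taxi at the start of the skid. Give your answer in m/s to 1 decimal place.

Deceleration a = μg = 0.67 × 9.8 = 6.566 m/s².
v = √(2a·d) = √(2 × 6.566 × 64) = √840.448 = 28.9905 m/s.

Initial speed ≈ 29.0 m/s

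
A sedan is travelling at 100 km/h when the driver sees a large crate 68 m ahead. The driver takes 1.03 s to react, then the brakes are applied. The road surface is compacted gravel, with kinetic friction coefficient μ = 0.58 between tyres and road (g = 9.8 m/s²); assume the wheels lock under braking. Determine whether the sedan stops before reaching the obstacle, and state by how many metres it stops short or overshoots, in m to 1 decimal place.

100 km/h ÷ 3.6 = 27.7778 m/s.
a = μg = 0.58 × 9.8 = 5.684 m/s².
Reaction distance = 27.7778 × 1.03 = 28.611 m.
Braking distance = v²/(2a) = 771.606 / 11.368 = 67.875 m.
Total stopping distance = 28.611 + 67.875 = 96.486 m, vs 68 m available — it cannot stop in time and overshoots by 96.486 − 68 = 28.486 m.

No — it overshoots by 28.5 m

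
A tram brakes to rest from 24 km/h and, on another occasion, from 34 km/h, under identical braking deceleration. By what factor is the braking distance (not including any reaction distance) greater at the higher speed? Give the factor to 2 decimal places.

Factor ≈ 2.01

Braking distance d = v²/(2a), so with a fixed, d ∝ v².
Factor = (34/24)² = 1.4167² = 2.0070.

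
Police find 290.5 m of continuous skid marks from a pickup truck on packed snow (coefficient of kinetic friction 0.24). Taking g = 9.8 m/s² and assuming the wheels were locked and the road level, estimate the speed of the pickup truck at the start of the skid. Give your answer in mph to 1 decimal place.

Deceleration a = μg = 0.24 × 9.8 = 2.352 m/s².
v = √(2a·d) = √(2 × 2.352 × 290.5) = √1366.512 = 36.9664 m/s.
= 36.9664 ÷ 0.44704 = 82.691 mph.

Initial speed ≈ 82.7 mph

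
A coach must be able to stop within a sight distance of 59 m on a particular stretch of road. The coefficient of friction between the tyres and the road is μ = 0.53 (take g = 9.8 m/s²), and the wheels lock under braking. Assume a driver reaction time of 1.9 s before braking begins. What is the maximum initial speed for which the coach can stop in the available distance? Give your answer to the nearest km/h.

a = μg = 0.53 × 9.8 = 5.194 m/s².
Stopping distance: v·t_r + v²/(2a) = 59 with t_r = 1.9 s and a = 5.194 m/s².
So v² + 19.737 v − 612.89 = 0.
Positive root: v = −a·t_r + √((a·t_r)² + 2a·d) = −9.869 + √(97.397 + 612.89) = 16.7822 m/s.
16.7822 m/s × 3.6 = 60.416 km/h.

Maximum speed ≈ 60 km/h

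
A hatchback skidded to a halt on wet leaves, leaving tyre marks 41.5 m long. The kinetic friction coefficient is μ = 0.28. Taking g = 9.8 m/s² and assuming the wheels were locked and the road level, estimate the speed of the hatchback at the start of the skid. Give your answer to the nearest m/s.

Initial speed ≈ 15 m/s

Deceleration a = μg = 0.28 × 9.8 = 2.744 m/s².
v = √(2a·d) = √(2 × 2.744 × 41.5) = √227.752 = 15.0915 m/s.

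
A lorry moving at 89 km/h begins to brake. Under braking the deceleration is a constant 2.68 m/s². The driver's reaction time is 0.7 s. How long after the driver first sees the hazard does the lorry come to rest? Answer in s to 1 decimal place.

89 km/h ÷ 3.6 = 24.7222 m/s.
Braking time = v/a = 24.7222 / 2.680 = 9.225 s.
Total = 0.7 + 9.225 = 9.925 s.

Total time ≈ 9.9 s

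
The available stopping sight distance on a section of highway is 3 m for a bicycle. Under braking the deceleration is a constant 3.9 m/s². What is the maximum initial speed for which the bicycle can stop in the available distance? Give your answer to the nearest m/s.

v²/(2a) = d ⇒ v = √(2 × 3.900 × 3) = √23.40 = 4.8374 m/s.

Maximum speed ≈ 5 m/s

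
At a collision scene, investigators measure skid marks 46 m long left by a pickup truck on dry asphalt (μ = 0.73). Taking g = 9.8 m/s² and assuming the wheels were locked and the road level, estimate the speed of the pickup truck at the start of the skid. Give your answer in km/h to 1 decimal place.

Initial speed ≈ 92.4 km/h

Deceleration a = μg = 0.73 × 9.8 = 7.154 m/s².
v = √(2a·d) = √(2 × 7.154 × 46) = √658.168 = 25.6548 m/s.
= 25.6548 × 3.6 = 92.357 km/h.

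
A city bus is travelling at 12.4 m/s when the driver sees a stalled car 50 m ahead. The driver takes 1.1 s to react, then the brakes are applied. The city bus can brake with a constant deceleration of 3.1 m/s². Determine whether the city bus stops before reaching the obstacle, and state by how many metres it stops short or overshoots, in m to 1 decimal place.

Yes — it stops 11.6 m short of the obstacle

Reaction distance = 12.4000 × 1.1 = 13.640 m.
Braking distance = v²/(2a) = 153.760 / 6.200 = 24.800 m.
Total stopping distance = 13.640 + 24.800 = 38.440 m, vs 50 m available — it stops with 50 − 38.440 = 11.560 m to spare.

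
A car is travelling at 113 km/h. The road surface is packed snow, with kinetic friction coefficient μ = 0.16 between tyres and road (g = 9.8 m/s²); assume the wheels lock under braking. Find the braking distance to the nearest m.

Braking distance ≈ 314 m

113 km/h ÷ 3.6 = 31.3889 m/s.
a = μg = 0.16 × 9.8 = 1.568 m/s².
Braking distance = v²/(2a) = 31.3889² / (2 × 1.568) = 985.263 / 3.136 = 314.178 m.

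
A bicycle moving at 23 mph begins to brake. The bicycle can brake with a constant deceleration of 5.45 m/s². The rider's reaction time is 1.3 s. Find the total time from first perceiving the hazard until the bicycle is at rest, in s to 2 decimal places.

23 mph × 0.44704 = 10.2819 m/s.
Braking time = v/a = 10.2819 / 5.450 = 1.887 s.
Total = 1.3 + 1.887 = 3.187 s.

Total time ≈ 3.19 s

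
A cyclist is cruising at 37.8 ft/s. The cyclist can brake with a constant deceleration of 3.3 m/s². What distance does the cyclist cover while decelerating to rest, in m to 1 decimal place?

37.8 ft/s × 0.3048 = 11.5214 m/s.
Braking distance = v²/(2a) = 11.5214² / (2 × 3.300) = 132.743 / 6.600 = 20.113 m.

Braking distance ≈ 20.1 m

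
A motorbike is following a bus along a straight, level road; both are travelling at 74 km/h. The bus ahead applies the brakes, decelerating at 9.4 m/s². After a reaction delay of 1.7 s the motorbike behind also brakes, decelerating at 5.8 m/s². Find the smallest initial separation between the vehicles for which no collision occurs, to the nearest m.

Minimum gap ≈ 49 m

74 km/h ÷ 3.6 = 20.5556 m/s.
Leader travels v²/(2a_L) = 422.533 / 18.800 = 22.475 m before stopping.
Follower covers v·t_r = 20.5556 × 1.7 = 34.945 m while reacting, then v²/(2a_F) = 422.533 / 11.600 = 36.425 m while braking, for a total of 34.945 + 36.425 = 71.370 m.
Since a_F ≤ a_L and the follower starts braking later, the follower is never slower than the leader, so the closest approach is when both have stopped.
Minimum gap = 71.370 − 22.475 = 48.895 m.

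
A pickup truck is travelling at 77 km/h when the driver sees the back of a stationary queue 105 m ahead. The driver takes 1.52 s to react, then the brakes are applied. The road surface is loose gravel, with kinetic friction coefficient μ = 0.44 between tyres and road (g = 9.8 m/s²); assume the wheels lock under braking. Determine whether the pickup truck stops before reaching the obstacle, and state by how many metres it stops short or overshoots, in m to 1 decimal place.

77 km/h ÷ 3.6 = 21.3889 m/s.
a = μg = 0.44 × 9.8 = 4.312 m/s².
Reaction distance = 21.3889 × 1.52 = 32.511 m.
Braking distance = v²/(2a) = 457.485 / 8.624 = 53.048 m.
Total stopping distance = 32.511 + 53.048 = 85.559 m, vs 105 m available — it stops with 105 − 85.559 = 19.441 m to spare.

Yes — it stops 19.4 m short of the obstacle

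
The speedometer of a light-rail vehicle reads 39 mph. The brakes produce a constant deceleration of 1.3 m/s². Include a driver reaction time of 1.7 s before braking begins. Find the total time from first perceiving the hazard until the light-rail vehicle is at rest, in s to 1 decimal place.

39 mph × 0.44704 = 17.4346 m/s.
Braking time = v/a = 17.4346 / 1.300 = 13.411 s.
Total = 1.7 + 13.411 = 15.111 s.

Total time ≈ 15.1 s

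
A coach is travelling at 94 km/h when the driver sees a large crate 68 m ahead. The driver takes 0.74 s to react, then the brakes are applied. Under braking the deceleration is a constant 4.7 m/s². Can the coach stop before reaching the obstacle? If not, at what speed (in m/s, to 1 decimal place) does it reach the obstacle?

94 km/h ÷ 3.6 = 26.1111 m/s.
Reaction distance = 26.1111 × 0.74 = 19.322 m.
Braking distance needed to stop: v²/(2a) = 681.790 / 9.400 = 72.531 m, so total needed = 19.322 + 72.531 = 91.853 m > 68 m — it cannot stop.
Distance remaining when braking begins: 68 − 19.322 = 48.678 m.
v² = v₀² − 2a·d = 681.790 − 2 × 4.700 × 48.678 = 224.217 m²/s².
v = √224.217 = 14.974 m/s.

No — it strikes the obstacle at 15.0 m/s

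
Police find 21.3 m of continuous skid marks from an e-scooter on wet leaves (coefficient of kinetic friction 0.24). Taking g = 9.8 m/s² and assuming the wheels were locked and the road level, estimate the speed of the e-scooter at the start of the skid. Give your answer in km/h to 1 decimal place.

Deceleration a = μg = 0.24 × 9.8 = 2.352 m/s².
v = √(2a·d) = √(2 × 2.352 × 21.3) = √100.195 = 10.0097 m/s.
= 10.0097 × 3.6 = 36.035 km/h.

Initial speed ≈ 36.0 km/h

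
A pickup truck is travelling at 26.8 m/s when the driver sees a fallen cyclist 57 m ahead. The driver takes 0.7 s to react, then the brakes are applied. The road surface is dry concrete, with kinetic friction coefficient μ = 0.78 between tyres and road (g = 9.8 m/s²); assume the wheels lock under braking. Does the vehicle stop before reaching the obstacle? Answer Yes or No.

No

a = μg = 0.78 × 9.8 = 7.644 m/s².
Reaction distance = 26.8000 × 0.7 = 18.760 m.
Braking distance = v²/(2a) = 718.240 / 15.288 = 46.981 m.
Total stopping distance = 18.760 + 46.981 = 65.741 m, vs 57 m available — it cannot stop in time and overshoots by 65.741 − 57 = 8.741 m.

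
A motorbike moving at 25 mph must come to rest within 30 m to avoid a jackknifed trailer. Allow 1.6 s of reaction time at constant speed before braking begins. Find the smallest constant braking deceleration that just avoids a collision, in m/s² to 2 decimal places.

25 mph × 0.44704 = 11.1760 m/s.
Distance covered during reaction = 11.1760 × 1.6 = 17.882 m.
Distance available for braking: 30 − 17.882 = 12.118 m.
v² = 2a·d ⇒ a = v²/(2d) = 11.1760² / (2 × 12.118) = 124.903 / 24.236 = 5.1536 m/s².

Required deceleration ≈ 5.15 m/s²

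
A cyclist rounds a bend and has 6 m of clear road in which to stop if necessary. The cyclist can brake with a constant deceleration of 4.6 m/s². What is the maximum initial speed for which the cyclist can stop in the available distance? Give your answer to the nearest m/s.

v²/(2a) = d ⇒ v = √(2 × 4.600 × 6) = √55.20 = 7.4297 m/s.

Maximum speed ≈ 7 m/s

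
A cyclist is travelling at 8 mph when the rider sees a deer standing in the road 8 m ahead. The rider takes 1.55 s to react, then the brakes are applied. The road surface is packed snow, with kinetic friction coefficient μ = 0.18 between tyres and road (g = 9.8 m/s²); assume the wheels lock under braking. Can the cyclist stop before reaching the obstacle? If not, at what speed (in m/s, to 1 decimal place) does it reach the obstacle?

8 mph × 0.44704 = 3.5763 m/s.
a = μg = 0.18 × 9.8 = 1.764 m/s².
Reaction distance = 3.5763 × 1.55 = 5.543 m.
Braking distance needed to stop: v²/(2a) = 12.790 / 3.528 = 3.625 m, so total needed = 5.543 + 3.625 = 9.168 m > 8 m — it cannot stop.
Distance remaining when braking begins: 8 − 5.543 = 2.457 m.
v² = v₀² − 2a·d = 12.790 − 2 × 1.764 × 2.457 = 4.122 m²/s².
v = √4.122 = 2.030 m/s.

No — it strikes the obstacle at 2.0 m/s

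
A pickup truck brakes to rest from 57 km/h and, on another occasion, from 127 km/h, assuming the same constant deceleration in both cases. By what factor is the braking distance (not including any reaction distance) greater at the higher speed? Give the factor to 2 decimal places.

Factor ≈ 4.96

Braking distance d = v²/(2a), so with a fixed, d ∝ v².
Factor = (127/57)² = 2.2281² = 4.9644.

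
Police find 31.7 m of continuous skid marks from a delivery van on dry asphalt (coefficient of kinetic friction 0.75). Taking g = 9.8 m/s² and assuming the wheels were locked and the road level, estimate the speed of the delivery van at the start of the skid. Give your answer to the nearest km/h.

Initial speed ≈ 78 km/h

Deceleration a = μg = 0.75 × 9.8 = 7.350 m/s².
v = √(2a·d) = √(2 × 7.350 × 31.7) = √465.990 = 21.5868 m/s.
= 21.5868 × 3.6 = 77.712 km/h.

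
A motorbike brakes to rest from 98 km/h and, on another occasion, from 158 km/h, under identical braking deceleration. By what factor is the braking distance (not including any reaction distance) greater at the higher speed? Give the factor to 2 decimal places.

Braking distance d = v²/(2a), so with a fixed, d ∝ v².
Factor = (158/98)² = 1.6122² = 2.5992.

Factor ≈ 2.60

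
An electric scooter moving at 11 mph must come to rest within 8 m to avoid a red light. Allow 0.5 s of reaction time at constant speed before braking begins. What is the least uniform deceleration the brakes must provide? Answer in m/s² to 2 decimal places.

Required deceleration ≈ 2.18 m/s²

11 mph × 0.44704 = 4.9174 m/s.
Distance covered during reaction = 4.9174 × 0.5 = 2.459 m.
Distance available for braking: 8 − 2.459 = 5.541 m.
v² = 2a·d ⇒ a = v²/(2d) = 4.9174² / (2 × 5.541) = 24.181 / 11.082 = 2.1820 m/s².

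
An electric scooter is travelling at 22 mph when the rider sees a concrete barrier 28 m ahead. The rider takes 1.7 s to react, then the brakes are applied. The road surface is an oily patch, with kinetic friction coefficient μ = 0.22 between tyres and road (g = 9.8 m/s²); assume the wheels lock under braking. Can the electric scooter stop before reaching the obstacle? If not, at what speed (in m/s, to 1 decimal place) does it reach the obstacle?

No — it strikes the obstacle at 6.9 m/s

22 mph × 0.44704 = 9.8349 m/s.
a = μg = 0.22 × 9.8 = 2.156 m/s².
Reaction distance = 9.8349 × 1.7 = 16.719 m.
Braking distance needed to stop: v²/(2a) = 96.725 / 4.312 = 22.432 m, so total needed = 16.719 + 22.432 = 39.151 m > 28 m — it cannot stop.
Distance remaining when braking begins: 28 − 16.719 = 11.281 m.
v² = v₀² − 2a·d = 96.725 − 2 × 2.156 × 11.281 = 48.081 m²/s².
v = √48.081 = 6.934 m/s.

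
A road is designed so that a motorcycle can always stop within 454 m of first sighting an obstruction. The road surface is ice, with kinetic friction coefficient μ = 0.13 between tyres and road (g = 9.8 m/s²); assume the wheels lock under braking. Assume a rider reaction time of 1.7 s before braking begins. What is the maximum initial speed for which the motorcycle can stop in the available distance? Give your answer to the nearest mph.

a = μg = 0.13 × 9.8 = 1.274 m/s².
Stopping distance: v·t_r + v²/(2a) = 454 with t_r = 1.7 s and a = 1.274 m/s².
So v² + 4.332 v − 1156.79 = 0.
Positive root: v = −a·t_r + √((a·t_r)² + 2a·d) = −2.166 + √(4.692 + 1156.79) = 31.9145 m/s.
31.9145 m/s ÷ 0.44704 = 71.391 mph.

Maximum speed ≈ 71 mph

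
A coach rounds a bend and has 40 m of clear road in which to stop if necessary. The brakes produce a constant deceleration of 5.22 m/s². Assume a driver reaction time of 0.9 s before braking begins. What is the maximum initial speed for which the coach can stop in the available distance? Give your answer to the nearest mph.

Stopping distance: v·t_r + v²/(2a) = 40 with t_r = 0.9 s and a = 5.220 m/s².
So v² + 9.396 v − 417.60 = 0.
Positive root: v = −a·t_r + √((a·t_r)² + 2a·d) = −4.698 + √(22.071 + 417.60) = 16.2703 m/s.
16.2703 m/s ÷ 0.44704 = 36.396 mph.

Maximum speed ≈ 36 mph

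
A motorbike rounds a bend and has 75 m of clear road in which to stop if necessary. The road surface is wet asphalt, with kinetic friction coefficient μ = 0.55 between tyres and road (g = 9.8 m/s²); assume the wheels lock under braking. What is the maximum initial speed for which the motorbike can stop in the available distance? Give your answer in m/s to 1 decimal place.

a = μg = 0.55 × 9.8 = 5.390 m/s².
v²/(2a) = d ⇒ v = √(2 × 5.390 × 75) = √808.50 = 28.4341 m/s.

Maximum speed ≈ 28.4 m/s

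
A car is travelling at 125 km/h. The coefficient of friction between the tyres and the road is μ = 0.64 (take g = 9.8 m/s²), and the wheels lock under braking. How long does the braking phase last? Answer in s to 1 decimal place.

125 km/h ÷ 3.6 = 34.7222 m/s.
a = μg = 0.64 × 9.8 = 6.272 m/s².
Braking time = v/a = 34.7222 / 6.272 = 5.536 s.

Braking time ≈ 5.5 s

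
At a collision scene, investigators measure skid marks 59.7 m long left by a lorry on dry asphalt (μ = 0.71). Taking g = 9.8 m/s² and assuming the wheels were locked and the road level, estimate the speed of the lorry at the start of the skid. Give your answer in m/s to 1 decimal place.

Initial speed ≈ 28.8 m/s

Deceleration a = μg = 0.71 × 9.8 = 6.958 m/s².
v = √(2a·d) = √(2 × 6.958 × 59.7) = √830.785 = 28.8233 m/s.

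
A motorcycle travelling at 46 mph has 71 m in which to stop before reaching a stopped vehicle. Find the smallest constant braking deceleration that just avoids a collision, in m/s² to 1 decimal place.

Required deceleration ≈ 3.0 m/s²

46 mph × 0.44704 = 20.5638 m/s.
v² = 2a·d ⇒ a = v²/(2d) = 20.5638² / (2 × 71.000) = 422.870 / 142.000 = 2.9780 m/s².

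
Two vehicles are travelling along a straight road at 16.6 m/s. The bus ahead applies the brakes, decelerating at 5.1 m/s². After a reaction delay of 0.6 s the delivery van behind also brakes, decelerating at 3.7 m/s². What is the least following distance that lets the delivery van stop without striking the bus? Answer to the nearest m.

Minimum gap ≈ 20 m

Leader travels v²/(2a_L) = 275.560 / 10.200 = 27.016 m before stopping.
Follower covers v·t_r = 16.6000 × 0.6 = 9.960 m while reacting, then v²/(2a_F) = 275.560 / 7.400 = 37.238 m while braking, for a total of 9.960 + 37.238 = 47.198 m.
Since a_F ≤ a_L and the follower starts braking later, the follower is never slower than the leader, so the closest approach is when both have stopped.
Minimum gap = 47.198 − 27.016 = 20.182 m.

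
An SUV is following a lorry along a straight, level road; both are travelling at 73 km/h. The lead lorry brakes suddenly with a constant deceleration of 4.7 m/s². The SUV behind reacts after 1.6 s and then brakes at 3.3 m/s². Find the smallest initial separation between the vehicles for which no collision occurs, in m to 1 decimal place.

Minimum gap ≈ 51.0 m

73 km/h ÷ 3.6 = 20.2778 m/s.
Leader travels v²/(2a_L) = 411.189 / 9.400 = 43.744 m before stopping.
Follower covers v·t_r = 20.2778 × 1.6 = 32.444 m while reacting, then v²/(2a_F) = 411.189 / 6.600 = 62.301 m while braking, for a total of 32.444 + 62.301 = 94.745 m.
Since a_F ≤ a_L and the follower starts braking later, the follower is never slower than the leader, so the closest approach is when both have stopped.
Minimum gap = 94.745 − 43.744 = 51.001 m.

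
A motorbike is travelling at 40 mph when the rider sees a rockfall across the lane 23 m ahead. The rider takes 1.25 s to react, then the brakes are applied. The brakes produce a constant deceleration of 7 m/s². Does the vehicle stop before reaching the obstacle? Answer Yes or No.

40 mph × 0.44704 = 17.8816 m/s.
Reaction distance = 17.8816 × 1.25 = 22.352 m.
Braking distance = v²/(2a) = 319.752 / 14.000 = 22.839 m.
Total stopping distance = 22.352 + 22.839 = 45.191 m, vs 23 m available — it cannot stop in time and overshoots by 45.191 − 23 = 22.191 m.

No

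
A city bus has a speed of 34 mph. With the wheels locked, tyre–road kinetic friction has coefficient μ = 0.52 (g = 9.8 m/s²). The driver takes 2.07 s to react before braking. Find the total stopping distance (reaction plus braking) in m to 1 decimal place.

Total stopping distance ≈ 54.1 m

34 mph × 0.44704 = 15.1994 m/s.
a = μg = 0.52 × 9.8 = 5.096 m/s².
Reaction distance = v·t_r = 15.1994 × 2.07 = 31.463 m.
Braking distance = v²/(2a) = 15.1994² / (2 × 5.096) = 231.022 / 10.192 = 22.667 m.
Total = 31.463 + 22.667 = 54.130 m.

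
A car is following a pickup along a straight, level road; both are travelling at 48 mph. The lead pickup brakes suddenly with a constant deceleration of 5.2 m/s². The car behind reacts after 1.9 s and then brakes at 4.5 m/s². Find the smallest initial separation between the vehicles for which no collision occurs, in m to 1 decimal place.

Minimum gap ≈ 47.7 m

48 mph × 0.44704 = 21.4579 m/s.
Leader travels v²/(2a_L) = 460.441 / 10.400 = 44.273 m before stopping.
Follower covers v·t_r = 21.4579 × 1.9 = 40.770 m while reacting, then v²/(2a_F) = 460.441 / 9.000 = 51.160 m while braking, for a total of 40.770 + 51.160 = 91.930 m.
Since a_F ≤ a_L and the follower starts braking later, the follower is never slower than the leader, so the closest approach is when both have stopped.
Minimum gap = 91.930 − 44.273 = 47.657 m.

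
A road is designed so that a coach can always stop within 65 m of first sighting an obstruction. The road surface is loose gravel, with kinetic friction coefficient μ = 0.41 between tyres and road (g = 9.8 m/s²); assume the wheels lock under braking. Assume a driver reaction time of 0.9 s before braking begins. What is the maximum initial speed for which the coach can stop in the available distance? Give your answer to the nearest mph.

a = μg = 0.41 × 9.8 = 4.018 m/s².
Stopping distance: v·t_r + v²/(2a) = 65 with t_r = 0.9 s and a = 4.018 m/s².
So v² + 7.232 v − 522.34 = 0.
Positive root: v = −a·t_r + √((a·t_r)² + 2a·d) = −3.616 + √(13.075 + 522.34) = 19.5230 m/s.
19.5230 m/s ÷ 0.44704 = 43.672 mph.

Maximum speed ≈ 44 mph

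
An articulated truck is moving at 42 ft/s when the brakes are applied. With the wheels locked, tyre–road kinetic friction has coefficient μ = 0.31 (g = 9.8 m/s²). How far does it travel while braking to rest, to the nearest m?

Braking distance ≈ 27 m

42 ft/s × 0.3048 = 12.8016 m/s.
a = μg = 0.31 × 9.8 = 3.038 m/s².
Braking distance = v²/(2a) = 12.8016² / (2 × 3.038) = 163.881 / 6.076 = 26.972 m.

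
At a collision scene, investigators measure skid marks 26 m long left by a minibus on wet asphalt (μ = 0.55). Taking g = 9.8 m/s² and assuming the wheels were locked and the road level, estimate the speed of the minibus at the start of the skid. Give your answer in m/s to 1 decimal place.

Initial speed ≈ 16.7 m/s

Deceleration a = μg = 0.55 × 9.8 = 5.390 m/s².
v = √(2a·d) = √(2 × 5.390 × 26) = √280.280 = 16.7416 m/s.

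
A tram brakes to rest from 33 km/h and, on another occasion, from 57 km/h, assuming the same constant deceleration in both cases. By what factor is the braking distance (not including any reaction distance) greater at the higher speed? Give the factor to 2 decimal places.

Factor ≈ 2.98

Braking distance d = v²/(2a), so with a fixed, d ∝ v².
Factor = (57/33)² = 1.7273² = 2.9836.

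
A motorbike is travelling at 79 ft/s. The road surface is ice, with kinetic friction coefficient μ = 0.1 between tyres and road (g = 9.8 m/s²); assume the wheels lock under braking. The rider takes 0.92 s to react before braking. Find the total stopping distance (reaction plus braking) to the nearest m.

Total stopping distance ≈ 318 m

79 ft/s × 0.3048 = 24.0792 m/s.
a = μg = 0.1 × 9.8 = 0.980 m/s².
Reaction distance = v·t_r = 24.0792 × 0.92 = 22.153 m.
Braking distance = v²/(2a) = 24.0792² / (2 × 0.980) = 579.808 / 1.960 = 295.820 m.
Total = 22.153 + 295.820 = 317.973 m.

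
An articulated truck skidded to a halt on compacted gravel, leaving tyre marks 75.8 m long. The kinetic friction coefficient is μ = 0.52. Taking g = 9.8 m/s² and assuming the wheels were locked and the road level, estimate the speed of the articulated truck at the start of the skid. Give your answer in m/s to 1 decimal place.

Initial speed ≈ 27.8 m/s

Deceleration a = μg = 0.52 × 9.8 = 5.096 m/s².
v = √(2a·d) = √(2 × 5.096 × 75.8) = √772.554 = 27.7949 m/s.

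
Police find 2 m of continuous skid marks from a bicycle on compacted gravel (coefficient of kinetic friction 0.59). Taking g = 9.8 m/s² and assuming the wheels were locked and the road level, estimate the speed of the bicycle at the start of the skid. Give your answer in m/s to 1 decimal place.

Deceleration a = μg = 0.59 × 9.8 = 5.782 m/s².
v = √(2a·d) = √(2 × 5.782 × 2) = √23.128 = 4.8092 m/s.

Initial speed ≈ 4.8 m/s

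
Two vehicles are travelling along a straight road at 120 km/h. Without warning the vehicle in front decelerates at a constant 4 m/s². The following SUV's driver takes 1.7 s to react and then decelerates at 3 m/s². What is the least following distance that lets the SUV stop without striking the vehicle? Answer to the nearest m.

Minimum gap ≈ 103 m

120 km/h ÷ 3.6 = 33.3333 m/s.
Leader travels v²/(2a_L) = 1111.109 / 8.000 = 138.889 m before stopping.
Follower covers v·t_r = 33.3333 × 1.7 = 56.667 m while reacting, then v²/(2a_F) = 1111.109 / 6.000 = 185.185 m while braking, for a total of 56.667 + 185.185 = 241.852 m.
Since a_F ≤ a_L and the follower starts braking later, the follower is never slower than the leader, so the closest approach is when both have stopped.
Minimum gap = 241.852 − 138.889 = 102.963 m.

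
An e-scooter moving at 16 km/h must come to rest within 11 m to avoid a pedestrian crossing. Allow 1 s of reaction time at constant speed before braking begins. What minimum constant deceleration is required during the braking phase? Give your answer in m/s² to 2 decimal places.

16 km/h ÷ 3.6 = 4.4444 m/s.
Distance covered during reaction = 4.4444 × 1 = 4.444 m.
Distance available for braking: 11 − 4.444 = 6.556 m.
v² = 2a·d ⇒ a = v²/(2d) = 4.4444² / (2 × 6.556) = 19.753 / 13.112 = 1.5065 m/s².

Required deceleration ≈ 1.51 m/s²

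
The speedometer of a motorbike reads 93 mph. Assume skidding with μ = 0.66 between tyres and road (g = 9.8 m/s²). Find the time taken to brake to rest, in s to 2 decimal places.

Braking time ≈ 6.43 s

93 mph × 0.44704 = 41.5747 m/s.
a = μg = 0.66 × 9.8 = 6.468 m/s².
Braking time = v/a = 41.5747 / 6.468 = 6.428 s.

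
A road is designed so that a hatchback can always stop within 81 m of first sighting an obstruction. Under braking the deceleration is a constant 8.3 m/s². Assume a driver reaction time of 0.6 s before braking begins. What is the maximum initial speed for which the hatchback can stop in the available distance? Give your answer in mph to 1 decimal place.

Maximum speed ≈ 71.6 mph

Stopping distance: v·t_r + v²/(2a) = 81 with t_r = 0.6 s and a = 8.300 m/s².
So v² + 9.960 v − 1344.60 = 0.
Positive root: v = −a·t_r + √((a·t_r)² + 2a·d) = −4.980 + √(24.800 + 1344.60) = 32.0254 m/s.
32.0254 m/s ÷ 0.44704 = 71.639 mph.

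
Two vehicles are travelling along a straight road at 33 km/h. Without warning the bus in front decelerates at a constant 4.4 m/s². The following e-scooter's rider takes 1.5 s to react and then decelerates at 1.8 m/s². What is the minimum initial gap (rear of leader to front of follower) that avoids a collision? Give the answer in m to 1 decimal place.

33 km/h ÷ 3.6 = 9.1667 m/s.
Leader travels v²/(2a_L) = 84.028 / 8.800 = 9.549 m before stopping.
Follower covers v·t_r = 9.1667 × 1.5 = 13.750 m while reacting, then v²/(2a_F) = 84.028 / 3.600 = 23.341 m while braking, for a total of 13.750 + 23.341 = 37.091 m.
Since a_F ≤ a_L and the follower starts braking later, the follower is never slower than the leader, so the closest approach is when both have stopped.
Minimum gap = 37.091 − 9.549 = 27.542 m.

Minimum gap ≈ 27.5 m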